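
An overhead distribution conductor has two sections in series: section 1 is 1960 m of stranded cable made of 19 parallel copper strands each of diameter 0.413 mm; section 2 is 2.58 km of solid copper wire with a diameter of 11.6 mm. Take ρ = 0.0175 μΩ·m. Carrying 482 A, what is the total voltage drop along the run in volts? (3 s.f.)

ρ = 0.0175 μΩ·m = 1.75×10^-8 Ω·m
Section 1: A_strand = π(2.0650e-04)² = 1.340e-07 m²; R₁ = ρL/(N·A_s) = (1.75×10^-8)(1960)/(19×1.340e-07) = 13.48 Ω
Section 2: A = π(d/2)² = π(5.8000e-03 m)² = 1.057e-04 m²
R₂ = (1.75×10^-8)(2580)/(1.057e-04) = 0.4272 Ω
R = R₁ + R₂ = 13.9 Ω
V = IR = 482 × 13.9 = 6700 V

6700 V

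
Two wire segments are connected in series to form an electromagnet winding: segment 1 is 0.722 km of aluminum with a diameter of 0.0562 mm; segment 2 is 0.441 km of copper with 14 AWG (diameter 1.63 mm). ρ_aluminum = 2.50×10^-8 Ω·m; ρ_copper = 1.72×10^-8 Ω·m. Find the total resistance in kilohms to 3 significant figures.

7.28 kΩ

Segment 1: A = π(d/2)² = π(2.8100e-05 m)² = 2.481e-09 m²
R₁ = ρL/A = (2.50×10^-8)(722)/(2.481e-09) = 7276 Ω
Segment 2: A = π(1.63/2 mm)² = π(8.1500e-04 m)² = 2.087e-06 m²
R₂ = (1.72×10^-8)(441)/(2.087e-06) = 3.635 Ω
R = R₁ + R₂ = 7.28 kΩ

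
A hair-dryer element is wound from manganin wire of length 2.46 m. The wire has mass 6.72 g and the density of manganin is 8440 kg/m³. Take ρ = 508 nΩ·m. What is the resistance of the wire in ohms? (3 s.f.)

ρ = 508 nΩ·m = 5.08×10^-7 Ω·m
A = m/(density·L) = 0.00672/(8440×2.46) = 3.2366e-07 m²
R = ρL/A = (5.08×10^-7)(2.46)/(3.2366e-07) = 3.86 Ω

3.86 Ω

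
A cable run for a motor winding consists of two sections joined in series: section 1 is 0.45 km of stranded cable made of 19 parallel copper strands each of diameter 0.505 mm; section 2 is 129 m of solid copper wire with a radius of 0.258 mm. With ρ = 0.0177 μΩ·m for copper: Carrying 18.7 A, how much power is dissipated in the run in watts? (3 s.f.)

ρ = 0.0177 μΩ·m = 1.77×10^-8 Ω·m
Section 1: A_strand = π(2.5250e-04)² = 2.003e-07 m²; R₁ = ρL/(N·A_s) = (1.77×10^-8)(450)/(19×2.003e-07) = 2.093 Ω
Section 2: A = πr² = π(2.5800e-04 m)² = 2.091e-07 m²
R₂ = (1.77×10^-8)(129)/(2.091e-07) = 10.92 Ω
R = R₁ + R₂ = 13.01 Ω
P = I²R = (18.7)² × 13.01 = 4550 W

4550 W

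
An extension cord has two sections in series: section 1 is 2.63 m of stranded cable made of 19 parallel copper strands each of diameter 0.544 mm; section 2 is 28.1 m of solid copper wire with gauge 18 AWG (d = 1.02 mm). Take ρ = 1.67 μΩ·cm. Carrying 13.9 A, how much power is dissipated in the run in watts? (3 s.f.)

ρ = 1.67 μΩ·cm = 1.67×10^-8 Ω·m
Section 1: A_strand = π(2.7200e-04)² = 2.324e-07 m²; R₁ = ρL/(N·A_s) = (1.67×10^-8)(2.63)/(19×2.324e-07) = 0.009946 Ω
Section 2: A = π(1.02/2 mm)² = π(5.1000e-04 m)² = 8.171e-07 m²
R₂ = (1.67×10^-8)(28.1)/(8.171e-07) = 0.5743 Ω
R = R₁ + R₂ = 0.5842 Ω
P = I²R = (13.9)² × 0.5842 = 113 W

113 W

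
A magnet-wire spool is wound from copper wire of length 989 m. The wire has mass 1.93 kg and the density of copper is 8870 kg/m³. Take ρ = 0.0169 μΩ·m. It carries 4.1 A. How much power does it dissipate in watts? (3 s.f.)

ρ = 0.0169 μΩ·m = 1.69×10^-8 Ω·m
A = m/(density·L) = 1.93/(8870×989) = 2.2001e-07 m²
R = ρL/A = (1.69×10^-8)(989)/(2.2001e-07) = 75.97 Ω
P = I²R = (4.1)² × 75.97 = 1280 W

1280 W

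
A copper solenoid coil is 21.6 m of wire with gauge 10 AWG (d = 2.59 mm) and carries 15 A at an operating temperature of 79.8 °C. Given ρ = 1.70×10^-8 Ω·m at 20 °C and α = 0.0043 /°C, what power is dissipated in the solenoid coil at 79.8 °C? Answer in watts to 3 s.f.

A = π(2.59/2 mm)² = π(1.2950e-03 m)² = 5.269e-06 m²
R₍20₎ = ρL/A = (1.70×10^-8)(21.6)/(5.269e-06) = 0.0697 Ω
R₍79.8₎ = R₍20₎(1 + αΔT) = 0.0697 × (1 + 0.0043×59.8) = 0.08762 Ω
P = I²R = (15)² × 0.08762 = 19.7 W

19.7 W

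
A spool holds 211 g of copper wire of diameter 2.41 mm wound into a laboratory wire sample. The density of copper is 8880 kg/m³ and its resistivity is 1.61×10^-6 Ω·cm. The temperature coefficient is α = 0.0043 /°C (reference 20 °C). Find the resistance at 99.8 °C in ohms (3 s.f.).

0.0247 Ω

ρ = 1.61×10^-6 Ω·cm = 1.61×10^-8 Ω·m
A = π(d/2)² = π(1.2050e-03 m)² = 4.5617e-06 m²
L = m/(density·A) = 0.211/(8880×4.5617e-06) = 5.209 m
R = ρL/A = (1.61×10^-8)(5.209)/(4.5617e-06) = 0.01838 Ω
R(99.8 °C) = 0.01838 × (1 + 0.0043×79.8) = 0.0247 Ω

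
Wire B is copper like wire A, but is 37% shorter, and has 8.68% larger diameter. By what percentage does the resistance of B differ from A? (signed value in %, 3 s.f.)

-46.7%

R ∝ L/d², so R_B/R_A = (1 − 37/100) × (1 + 8.68/100)⁻²
= 0.63 × 0.8466 = 0.5334
(R_B − R_A)/R_A = 0.5334 − 1 = -46.7%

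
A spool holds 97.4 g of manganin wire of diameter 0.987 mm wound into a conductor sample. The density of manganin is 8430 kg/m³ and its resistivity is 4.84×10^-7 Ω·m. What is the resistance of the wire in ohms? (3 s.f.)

A = π(d/2)² = π(4.9350e-04 m)² = 7.6511e-07 m²
L = m/(density·A) = 0.0974/(8430×7.6511e-07) = 15.1 m
R = ρL/A = (4.84×10^-7)(15.1)/(7.6511e-07) = 9.55 Ω

9.55 Ω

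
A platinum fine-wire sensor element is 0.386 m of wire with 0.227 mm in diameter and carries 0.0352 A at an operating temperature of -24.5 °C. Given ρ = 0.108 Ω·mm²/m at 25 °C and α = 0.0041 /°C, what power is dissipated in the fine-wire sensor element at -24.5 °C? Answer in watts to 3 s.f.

0.00102 W

ρ = 0.108 Ω·mm²/m = 1.08×10^-7 Ω·m
A = π(d/2)² = π(1.1350e-04 m)² = 4.047e-08 m²
R₍25₎ = ρL/A = (1.08×10^-7)(0.386)/(4.047e-08) = 1.03 Ω
R₍-24.5₎ = R₍25₎(1 + αΔT) = 1.03 × (1 + 0.0041×-49.5) = 0.821 Ω
P = I²R = (0.0352)² × 0.821 = 0.00102 W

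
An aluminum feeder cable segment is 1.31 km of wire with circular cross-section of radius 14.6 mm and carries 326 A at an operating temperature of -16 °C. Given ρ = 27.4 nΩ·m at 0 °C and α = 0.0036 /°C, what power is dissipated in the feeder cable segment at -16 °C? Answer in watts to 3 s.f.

5370 W

ρ = 27.4 nΩ·m = 2.74×10^-8 Ω·m
A = πr² = π(1.4600e-02 m)² = 6.697e-04 m²
R₍0₎ = ρL/A = (2.74×10^-8)(1310)/(6.697e-04) = 0.0536 Ω
R₍-16₎ = R₍0₎(1 + αΔT) = 0.0536 × (1 + 0.0036×-16) = 0.05051 Ω
P = I²R = (326)² × 0.05051 = 5370 W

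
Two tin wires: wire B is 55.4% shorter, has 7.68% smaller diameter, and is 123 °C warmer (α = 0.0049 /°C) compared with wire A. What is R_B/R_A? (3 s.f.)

R ∝ ρL/d² with ρ ∝ (1+αΔT), so R_B/R_A = (1 − 55.4/100) × (1 − 7.68/100)⁻² × (1 + 0.0049×123)
= 0.446 × 1.173 × 1.603 = 0.839

0.839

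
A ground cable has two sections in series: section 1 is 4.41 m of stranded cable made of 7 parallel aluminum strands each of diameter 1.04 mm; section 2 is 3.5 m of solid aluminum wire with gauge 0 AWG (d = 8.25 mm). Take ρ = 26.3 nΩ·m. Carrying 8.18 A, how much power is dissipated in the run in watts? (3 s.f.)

1.42 W

ρ = 26.3 nΩ·m = 2.63×10^-8 Ω·m
Section 1: A_strand = π(5.2000e-04)² = 8.495e-07 m²; R₁ = ρL/(N·A_s) = (2.63×10^-8)(4.41)/(7×8.495e-07) = 0.0195 Ω
Section 2: A = π(8.25/2 mm)² = π(4.1250e-03 m)² = 5.346e-05 m²
R₂ = (2.63×10^-8)(3.5)/(5.346e-05) = 0.001722 Ω
R = R₁ + R₂ = 0.02123 Ω
P = I²R = (8.18)² × 0.02123 = 1.42 W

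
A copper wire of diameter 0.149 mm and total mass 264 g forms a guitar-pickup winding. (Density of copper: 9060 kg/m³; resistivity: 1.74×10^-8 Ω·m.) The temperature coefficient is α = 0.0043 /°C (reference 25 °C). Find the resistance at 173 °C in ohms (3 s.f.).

2730 Ω

A = π(d/2)² = π(7.4500e-05 m)² = 1.7437e-08 m²
L = m/(density·A) = 0.264/(9060×1.7437e-08) = 1671 m
R = ρL/A = (1.74×10^-8)(1671)/(1.7437e-08) = 1668 Ω
R(173 °C) = 1668 × (1 + 0.0043×148) = 2730 Ω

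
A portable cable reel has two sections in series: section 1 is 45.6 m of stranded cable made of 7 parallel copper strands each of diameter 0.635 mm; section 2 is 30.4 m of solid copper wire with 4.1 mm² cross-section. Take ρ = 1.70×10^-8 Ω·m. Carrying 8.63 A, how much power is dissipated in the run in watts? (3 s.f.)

Section 1: A_strand = π(3.1750e-04)² = 3.167e-07 m²; R₁ = ρL/(N·A_s) = (1.70×10^-8)(45.6)/(7×3.167e-07) = 0.3497 Ω
Section 2: A = 4.1 mm² = 4.100e-06 m²
R₂ = (1.70×10^-8)(30.4)/(4.100e-06) = 0.126 Ω
R = R₁ + R₂ = 0.4757 Ω
P = I²R = (8.63)² × 0.4757 = 35.4 W

35.4 W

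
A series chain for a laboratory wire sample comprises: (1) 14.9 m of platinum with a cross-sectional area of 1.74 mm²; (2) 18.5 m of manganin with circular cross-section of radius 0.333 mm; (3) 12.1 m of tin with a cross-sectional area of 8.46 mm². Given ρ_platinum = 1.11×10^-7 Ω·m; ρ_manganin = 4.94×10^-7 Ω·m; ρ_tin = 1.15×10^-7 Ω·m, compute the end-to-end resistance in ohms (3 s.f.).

Seg 1: A = 1.74 mm² = 1.740e-06 m²
R_1 = (1.11×10^-7)(14.9)/(1.740e-06) = 0.9505 Ω
Seg 2: A = πr² = π(3.3300e-04 m)² = 3.484e-07 m²
R_2 = (4.94×10^-7)(18.5)/(3.484e-07) = 26.23 Ω
Seg 3: A = 8.46 mm² = 8.460e-06 m²
R_3 = (1.15×10^-7)(12.1)/(8.460e-06) = 0.1645 Ω
R_total = R_1 + R_2 + R_3 = 27.3 Ω

27.3 Ω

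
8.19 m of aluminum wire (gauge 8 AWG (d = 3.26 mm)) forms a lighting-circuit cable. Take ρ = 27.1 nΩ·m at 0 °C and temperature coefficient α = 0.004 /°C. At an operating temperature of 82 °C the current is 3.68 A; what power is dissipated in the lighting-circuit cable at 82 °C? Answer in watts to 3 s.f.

ρ = 27.1 nΩ·m = 2.71×10^-8 Ω·m
A = π(3.26/2 mm)² = π(1.6300e-03 m)² = 8.347e-06 m²
R₍0₎ = ρL/A = (2.71×10^-8)(8.19)/(8.347e-06) = 0.02659 Ω
R₍82₎ = R₍0₎(1 + αΔT) = 0.02659 × (1 + 0.004×82) = 0.03531 Ω
P = I²R = (3.68)² × 0.03531 = 0.478 W

0.478 W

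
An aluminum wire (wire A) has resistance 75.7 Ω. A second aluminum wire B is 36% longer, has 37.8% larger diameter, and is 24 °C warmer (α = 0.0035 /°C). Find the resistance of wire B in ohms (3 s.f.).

58.8 Ω

R ∝ ρL/d² with ρ ∝ (1+αΔT), so R_B/R_A = (1 + 36/100) × (1 + 37.8/100)⁻² × (1 + 0.0035×24)
= 1.36 × 0.5266 × 1.084 = 0.7764
R_B = 0.7764 × 75.7 = 58.8 Ω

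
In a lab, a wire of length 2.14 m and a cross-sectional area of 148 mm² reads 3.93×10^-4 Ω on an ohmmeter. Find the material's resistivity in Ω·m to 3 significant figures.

2.72×10^-8 Ω·m

A = 148 mm² = 1.480e-04 m²
ρ = RA/L = (3.93×10^-4)(1.480e-04)/(2.14) = 2.72×10^-8 Ω·m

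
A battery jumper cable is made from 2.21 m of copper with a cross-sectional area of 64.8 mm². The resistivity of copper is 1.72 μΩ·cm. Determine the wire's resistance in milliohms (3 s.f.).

0.587 mΩ

ρ = 1.72 μΩ·cm = 1.72×10^-8 Ω·m
A = 64.8 mm² = 6.480e-05 m²
R = ρL/A = (1.72×10^-8)(2.21 m)/(6.480e-05 m²) = 0.587 mΩ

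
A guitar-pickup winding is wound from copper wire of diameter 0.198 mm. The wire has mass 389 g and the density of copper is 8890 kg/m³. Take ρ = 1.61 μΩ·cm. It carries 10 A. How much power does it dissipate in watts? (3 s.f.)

74300 W

ρ = 1.61 μΩ·cm = 1.61×10^-8 Ω·m
A = π(d/2)² = π(9.9000e-05 m)² = 3.0791e-08 m²
L = m/(density·A) = 0.389/(8890×3.0791e-08) = 1421 m
R = ρL/A = (1.61×10^-8)(1421)/(3.0791e-08) = 743.1 Ω
P = I²R = (10)² × 743.1 = 74300 W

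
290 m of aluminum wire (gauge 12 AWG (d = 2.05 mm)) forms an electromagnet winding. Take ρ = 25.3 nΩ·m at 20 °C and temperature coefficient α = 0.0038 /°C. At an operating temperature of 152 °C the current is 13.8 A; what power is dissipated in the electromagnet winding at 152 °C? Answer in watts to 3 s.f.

636 W

ρ = 25.3 nΩ·m = 2.53×10^-8 Ω·m
A = π(2.05/2 mm)² = π(1.0250e-03 m)² = 3.301e-06 m²
R₍20₎ = ρL/A = (2.53×10^-8)(290)/(3.301e-06) = 2.223 Ω
R₍152₎ = R₍20₎(1 + αΔT) = 2.223 × (1 + 0.0038×132) = 3.338 Ω
P = I²R = (13.8)² × 3.338 = 636 W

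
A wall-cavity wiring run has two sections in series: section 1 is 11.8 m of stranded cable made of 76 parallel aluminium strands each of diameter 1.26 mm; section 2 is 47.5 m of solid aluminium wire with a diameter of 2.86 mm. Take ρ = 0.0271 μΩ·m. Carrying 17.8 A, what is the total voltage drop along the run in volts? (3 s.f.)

3.63 V

ρ = 0.0271 μΩ·m = 2.71×10^-8 Ω·m
Section 1: A_strand = π(6.3000e-04)² = 1.247e-06 m²; R₁ = ρL/(N·A_s) = (2.71×10^-8)(11.8)/(76×1.247e-06) = 0.003374 Ω
Section 2: A = π(d/2)² = π(1.4300e-03 m)² = 6.424e-06 m²
R₂ = (2.71×10^-8)(47.5)/(6.424e-06) = 0.2004 Ω
R = R₁ + R₂ = 0.2037 Ω
V = IR = 17.8 × 0.2037 = 3.63 V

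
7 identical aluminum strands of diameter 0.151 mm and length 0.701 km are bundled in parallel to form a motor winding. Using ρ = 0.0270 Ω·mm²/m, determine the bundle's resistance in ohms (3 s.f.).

ρ = 0.0270 Ω·mm²/m = 2.70×10^-8 Ω·m
A_strand = π(7.5500e-05 m)² = 1.791e-08 m²
R_strand = ρL/A = (2.70×10^-8)(701)/(1.791e-08) = 1057 Ω
R_total = R_strand/N = 1057/7 = 151 Ω

151 Ω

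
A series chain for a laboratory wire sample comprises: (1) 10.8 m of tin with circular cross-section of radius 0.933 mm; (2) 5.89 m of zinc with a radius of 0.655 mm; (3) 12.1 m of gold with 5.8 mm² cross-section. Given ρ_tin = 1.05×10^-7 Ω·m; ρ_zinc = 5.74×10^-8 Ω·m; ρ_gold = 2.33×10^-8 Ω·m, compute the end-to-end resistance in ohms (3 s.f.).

Seg 1: A = πr² = π(9.3300e-04 m)² = 2.735e-06 m²
R_1 = (1.05×10^-7)(10.8)/(2.735e-06) = 0.4147 Ω
Seg 2: A = πr² = π(6.5500e-04 m)² = 1.348e-06 m²
R_2 = (5.74×10^-8)(5.89)/(1.348e-06) = 0.2508 Ω
Seg 3: A = 5.8 mm² = 5.800e-06 m²
R_3 = (2.33×10^-8)(12.1)/(5.800e-06) = 0.04861 Ω
R_total = R_1 + R_2 + R_3 = 0.714 Ω

0.714 Ω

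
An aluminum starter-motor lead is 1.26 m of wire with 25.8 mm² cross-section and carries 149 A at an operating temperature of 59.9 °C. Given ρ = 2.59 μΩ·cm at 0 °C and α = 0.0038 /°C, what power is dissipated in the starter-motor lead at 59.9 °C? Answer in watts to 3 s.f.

34.5 W

ρ = 2.59 μΩ·cm = 2.59×10^-8 Ω·m
A = 25.8 mm² = 2.580e-05 m²
R₍0₎ = ρL/A = (2.59×10^-8)(1.26)/(2.580e-05) = 0.001265 Ω
R₍59.9₎ = R₍0₎(1 + αΔT) = 0.001265 × (1 + 0.0038×59.9) = 0.001553 Ω
P = I²R = (149)² × 0.001553 = 34.5 W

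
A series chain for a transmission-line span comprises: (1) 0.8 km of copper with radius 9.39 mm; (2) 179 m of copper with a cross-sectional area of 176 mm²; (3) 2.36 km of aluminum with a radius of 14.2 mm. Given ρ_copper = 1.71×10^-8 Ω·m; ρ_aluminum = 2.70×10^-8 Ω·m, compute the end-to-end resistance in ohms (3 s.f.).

Seg 1: A = πr² = π(9.3900e-03 m)² = 2.770e-04 m²
R_1 = (1.71×10^-8)(800)/(2.770e-04) = 0.04939 Ω
Seg 2: A = 176 mm² = 1.760e-04 m²
R_2 = (1.71×10^-8)(179)/(1.760e-04) = 0.01739 Ω
Seg 3: A = πr² = π(1.4200e-02 m)² = 6.335e-04 m²
R_3 = (2.70×10^-8)(2360)/(6.335e-04) = 0.1006 Ω
R_total = R_1 + R_2 + R_3 = 0.167 Ω

0.167 Ω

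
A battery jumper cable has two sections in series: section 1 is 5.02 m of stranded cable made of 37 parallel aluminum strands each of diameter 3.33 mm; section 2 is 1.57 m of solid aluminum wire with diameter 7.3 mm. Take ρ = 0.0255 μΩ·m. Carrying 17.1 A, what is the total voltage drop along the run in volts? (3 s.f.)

0.0231 V

ρ = 0.0255 μΩ·m = 2.55×10^-8 Ω·m
Section 1: A_strand = π(1.6650e-03)² = 8.709e-06 m²; R₁ = ρL/(N·A_s) = (2.55×10^-8)(5.02)/(37×8.709e-06) = 3.972×10^-4 Ω
Section 2: A = π(d/2)² = π(3.6500e-03 m)² = 4.185e-05 m²
R₂ = (2.55×10^-8)(1.57)/(4.185e-05) = 9.565×10^-4 Ω
R = R₁ + R₂ = 0.001354 Ω
V = IR = 17.1 × 0.001354 = 0.0231 V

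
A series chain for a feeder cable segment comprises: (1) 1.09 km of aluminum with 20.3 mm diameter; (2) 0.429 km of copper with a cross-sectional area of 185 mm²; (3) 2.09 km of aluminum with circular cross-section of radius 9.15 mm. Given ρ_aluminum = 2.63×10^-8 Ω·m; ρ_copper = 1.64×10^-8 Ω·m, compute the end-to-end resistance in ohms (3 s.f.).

0.336 Ω

Seg 1: A = π(d/2)² = π(1.0150e-02 m)² = 3.237e-04 m²
R_1 = (2.63×10^-8)(1090)/(3.237e-04) = 0.08857 Ω
Seg 2: A = 185 mm² = 1.850e-04 m²
R_2 = (1.64×10^-8)(429)/(1.850e-04) = 0.03803 Ω
Seg 3: A = πr² = π(9.1500e-03 m)² = 2.630e-04 m²
R_3 = (2.63×10^-8)(2090)/(2.630e-04) = 0.209 Ω
R_total = R_1 + R_2 + R_3 = 0.336 Ω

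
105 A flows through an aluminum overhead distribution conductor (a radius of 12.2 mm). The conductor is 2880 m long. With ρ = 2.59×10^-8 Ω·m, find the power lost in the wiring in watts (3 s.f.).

1760 W

A = πr² = π(1.2200e-02 m)² = 4.676e-04 m²
R = ρL/A = (2.59×10^-8)(2880)/(4.676e-04) = 0.1595 Ω
P = I²R = (105)² × 0.1595 = 1760 W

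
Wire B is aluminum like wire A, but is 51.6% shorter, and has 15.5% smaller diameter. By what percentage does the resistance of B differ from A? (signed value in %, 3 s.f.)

R ∝ L/d², so R_B/R_A = (1 − 51.6/100) × (1 − 15.5/100)⁻²
= 0.484 × 1.401 = 0.6778
(R_B − R_A)/R_A = 0.6778 − 1 = -32.2%

-32.2%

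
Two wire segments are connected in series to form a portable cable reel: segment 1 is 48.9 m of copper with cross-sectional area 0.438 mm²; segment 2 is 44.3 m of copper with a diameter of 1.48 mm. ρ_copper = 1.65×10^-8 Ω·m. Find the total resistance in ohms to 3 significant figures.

2.27 Ω

Segment 1: A = 0.438 mm² = 4.380e-07 m²
R₁ = ρL/A = (1.65×10^-8)(48.9)/(4.380e-07) = 1.842 Ω
Segment 2: A = π(d/2)² = π(7.4000e-04 m)² = 1.720e-06 m²
R₂ = (1.65×10^-8)(44.3)/(1.720e-06) = 0.4249 Ω
R = R₁ + R₂ = 2.27 Ω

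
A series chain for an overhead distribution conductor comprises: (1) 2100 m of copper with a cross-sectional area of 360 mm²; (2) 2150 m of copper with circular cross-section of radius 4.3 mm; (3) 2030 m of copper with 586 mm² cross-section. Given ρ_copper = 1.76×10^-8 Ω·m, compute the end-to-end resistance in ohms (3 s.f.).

0.815 Ω

Seg 1: A = 360 mm² = 3.600e-04 m²
R_1 = (1.76×10^-8)(2100)/(3.600e-04) = 0.1027 Ω
Seg 2: A = πr² = π(4.3000e-03 m)² = 5.809e-05 m²
R_2 = (1.76×10^-8)(2150)/(5.809e-05) = 0.6514 Ω
Seg 3: A = 586 mm² = 5.860e-04 m²
R_3 = (1.76×10^-8)(2030)/(5.860e-04) = 0.06097 Ω
R_total = R_1 + R_2 + R_3 = 0.815 Ω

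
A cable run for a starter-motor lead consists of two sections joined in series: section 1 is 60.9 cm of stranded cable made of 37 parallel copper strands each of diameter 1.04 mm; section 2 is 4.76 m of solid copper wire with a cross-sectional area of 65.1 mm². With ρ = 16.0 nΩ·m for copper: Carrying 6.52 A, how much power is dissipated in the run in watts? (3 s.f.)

0.0629 W

ρ = 16.0 nΩ·m = 1.60×10^-8 Ω·m
Section 1: A_strand = π(5.2000e-04)² = 8.495e-07 m²; R₁ = ρL/(N·A_s) = (1.60×10^-8)(0.609)/(37×8.495e-07) = 3.100×10^-4 Ω
Section 2: A = 65.1 mm² = 6.510e-05 m²
R₂ = (1.60×10^-8)(4.76)/(6.510e-05) = 0.00117 Ω
R = R₁ + R₂ = 0.00148 Ω
P = I²R = (6.52)² × 0.00148 = 0.0629 W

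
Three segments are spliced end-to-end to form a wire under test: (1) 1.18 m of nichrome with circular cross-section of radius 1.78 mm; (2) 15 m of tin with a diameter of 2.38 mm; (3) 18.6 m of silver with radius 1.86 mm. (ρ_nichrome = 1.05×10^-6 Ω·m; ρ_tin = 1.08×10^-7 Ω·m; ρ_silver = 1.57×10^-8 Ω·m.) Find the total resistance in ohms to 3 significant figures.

0.515 Ω

Seg 1: A = πr² = π(1.7800e-03 m)² = 9.954e-06 m²
R_1 = (1.05×10^-6)(1.18)/(9.954e-06) = 0.1245 Ω
Seg 2: A = π(d/2)² = π(1.1900e-03 m)² = 4.449e-06 m²
R_2 = (1.08×10^-7)(15)/(4.449e-06) = 0.3641 Ω
Seg 3: A = πr² = π(1.8600e-03 m)² = 1.087e-05 m²
R_3 = (1.57×10^-8)(18.6)/(1.087e-05) = 0.02687 Ω
R_total = R_1 + R_2 + R_3 = 0.515 Ω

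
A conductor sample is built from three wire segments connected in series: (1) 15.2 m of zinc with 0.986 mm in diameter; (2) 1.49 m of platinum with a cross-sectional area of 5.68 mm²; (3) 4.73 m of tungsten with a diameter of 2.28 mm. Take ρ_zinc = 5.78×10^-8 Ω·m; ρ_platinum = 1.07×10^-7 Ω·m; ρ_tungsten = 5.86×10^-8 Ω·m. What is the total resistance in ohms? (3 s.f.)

1.25 Ω

Seg 1: A = π(d/2)² = π(4.9300e-04 m)² = 7.636e-07 m²
R_1 = (5.78×10^-8)(15.2)/(7.636e-07) = 1.151 Ω
Seg 2: A = 5.68 mm² = 5.680e-06 m²
R_2 = (1.07×10^-7)(1.49)/(5.680e-06) = 0.02807 Ω
Seg 3: A = π(d/2)² = π(1.1400e-03 m)² = 4.083e-06 m²
R_3 = (5.86×10^-8)(4.73)/(4.083e-06) = 0.06789 Ω
R_total = R_1 + R_2 + R_3 = 1.25 Ω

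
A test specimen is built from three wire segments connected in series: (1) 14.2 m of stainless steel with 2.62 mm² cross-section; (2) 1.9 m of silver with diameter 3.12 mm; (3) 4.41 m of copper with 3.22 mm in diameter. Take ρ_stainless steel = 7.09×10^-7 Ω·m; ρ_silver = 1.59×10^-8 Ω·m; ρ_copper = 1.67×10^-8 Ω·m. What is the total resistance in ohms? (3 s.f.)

3.86 Ω

Seg 1: A = 2.62 mm² = 2.620e-06 m²
R_1 = (7.09×10^-7)(14.2)/(2.620e-06) = 3.843 Ω
Seg 2: A = π(d/2)² = π(1.5600e-03 m)² = 7.645e-06 m²
R_2 = (1.59×10^-8)(1.9)/(7.645e-06) = 0.003951 Ω
Seg 3: A = π(d/2)² = π(1.6100e-03 m)² = 8.143e-06 m²
R_3 = (1.67×10^-8)(4.41)/(8.143e-06) = 0.009044 Ω
R_total = R_1 + R_2 + R_3 = 3.86 Ω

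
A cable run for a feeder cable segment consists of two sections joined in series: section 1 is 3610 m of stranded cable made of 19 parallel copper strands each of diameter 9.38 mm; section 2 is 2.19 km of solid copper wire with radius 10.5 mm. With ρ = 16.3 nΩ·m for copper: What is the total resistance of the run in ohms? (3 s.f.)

ρ = 16.3 nΩ·m = 1.63×10^-8 Ω·m
Section 1: A_strand = π(4.6900e-03)² = 6.910e-05 m²; R₁ = ρL/(N·A_s) = (1.63×10^-8)(3610)/(19×6.910e-05) = 0.04482 Ω
Section 2: A = πr² = π(1.0500e-02 m)² = 3.464e-04 m²
R₂ = (1.63×10^-8)(2190)/(3.464e-04) = 0.1031 Ω
R = R₁ + R₂ = 0.148 Ω

0.148 Ω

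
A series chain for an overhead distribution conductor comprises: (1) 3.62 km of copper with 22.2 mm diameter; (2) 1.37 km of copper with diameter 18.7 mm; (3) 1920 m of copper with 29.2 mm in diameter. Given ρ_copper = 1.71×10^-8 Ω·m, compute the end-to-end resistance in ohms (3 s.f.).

0.294 Ω

Seg 1: A = π(d/2)² = π(1.1100e-02 m)² = 3.871e-04 m²
R_1 = (1.71×10^-8)(3620)/(3.871e-04) = 0.1599 Ω
Seg 2: A = π(d/2)² = π(9.3500e-03 m)² = 2.746e-04 m²
R_2 = (1.71×10^-8)(1370)/(2.746e-04) = 0.0853 Ω
Seg 3: A = π(d/2)² = π(1.4600e-02 m)² = 6.697e-04 m²
R_3 = (1.71×10^-8)(1920)/(6.697e-04) = 0.04903 Ω
R_total = R_1 + R_2 + R_3 = 0.294 Ω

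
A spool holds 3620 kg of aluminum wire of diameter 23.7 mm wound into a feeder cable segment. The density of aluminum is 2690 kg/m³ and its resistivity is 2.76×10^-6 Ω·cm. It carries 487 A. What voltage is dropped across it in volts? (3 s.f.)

92.9 V

ρ = 2.76×10^-6 Ω·cm = 2.76×10^-8 Ω·m
A = π(d/2)² = π(1.1850e-02 m)² = 4.4115e-04 m²
L = m/(density·A) = 3620/(2690×4.4115e-04) = 3050 m
R = ρL/A = (2.76×10^-8)(3050)/(4.4115e-04) = 0.1909 Ω
V = IR = 487 × 0.1909 = 92.9 V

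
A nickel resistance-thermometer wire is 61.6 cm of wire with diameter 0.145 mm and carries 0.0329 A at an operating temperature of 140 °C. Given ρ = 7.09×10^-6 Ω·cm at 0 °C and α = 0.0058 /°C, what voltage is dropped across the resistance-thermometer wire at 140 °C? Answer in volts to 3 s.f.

0.158 V

ρ = 7.09×10^-6 Ω·cm = 7.09×10^-8 Ω·m
A = π(d/2)² = π(7.2500e-05 m)² = 1.651e-08 m²
R₍0₎ = ρL/A = (7.09×10^-8)(0.616)/(1.651e-08) = 2.645 Ω
R₍140₎ = R₍0₎(1 + αΔT) = 2.645 × (1 + 0.0058×140) = 4.792 Ω
V = IR = 0.0329 × 4.792 = 0.158 V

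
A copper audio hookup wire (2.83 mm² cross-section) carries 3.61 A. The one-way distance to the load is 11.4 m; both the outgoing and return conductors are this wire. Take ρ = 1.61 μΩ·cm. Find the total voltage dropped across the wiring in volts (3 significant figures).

ρ = 1.61 μΩ·cm = 1.61×10^-8 Ω·m
A = 2.83 mm² = 2.830e-06 m²
Total conductor length (both ways) L = 2 × 11.4 = 22.8 m
R = ρL/A = (1.61×10^-8)(22.8)/(2.830e-06) = 0.1297 Ω
V = IR = 3.61 × 0.1297 = 0.468 V

0.468 V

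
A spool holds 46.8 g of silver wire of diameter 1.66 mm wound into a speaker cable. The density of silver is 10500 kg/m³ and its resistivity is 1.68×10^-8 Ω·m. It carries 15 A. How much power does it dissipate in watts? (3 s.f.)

3.60 W

A = π(d/2)² = π(8.3000e-04 m)² = 2.1642e-06 m²
L = m/(density·A) = 0.0468/(10500×2.1642e-06) = 2.059 m
R = ρL/A = (1.68×10^-8)(2.059)/(2.1642e-06) = 0.01599 Ω
P = I²R = (15)² × 0.01599 = 3.60 W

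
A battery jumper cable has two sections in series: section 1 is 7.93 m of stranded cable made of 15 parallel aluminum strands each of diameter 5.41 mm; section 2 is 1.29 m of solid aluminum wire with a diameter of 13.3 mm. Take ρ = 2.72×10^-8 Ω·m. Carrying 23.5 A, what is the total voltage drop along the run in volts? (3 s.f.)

Section 1: A_strand = π(2.7050e-03)² = 2.299e-05 m²; R₁ = ρL/(N·A_s) = (2.72×10^-8)(7.93)/(15×2.299e-05) = 6.256×10^-4 Ω
Section 2: A = π(d/2)² = π(6.6500e-03 m)² = 1.389e-04 m²
R₂ = (2.72×10^-8)(1.29)/(1.389e-04) = 2.526×10^-4 Ω
R = R₁ + R₂ = 8.781×10^-4 Ω
V = IR = 23.5 × 8.781×10^-4 = 0.0206 V

0.0206 V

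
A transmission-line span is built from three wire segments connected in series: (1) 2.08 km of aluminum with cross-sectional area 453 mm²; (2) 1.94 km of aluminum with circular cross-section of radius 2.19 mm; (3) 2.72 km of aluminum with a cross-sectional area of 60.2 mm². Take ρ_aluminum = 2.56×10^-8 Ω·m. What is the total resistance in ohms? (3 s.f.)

4.57 Ω

Seg 1: A = 453 mm² = 4.530e-04 m²
R_1 = (2.56×10^-8)(2080)/(4.530e-04) = 0.1175 Ω
Seg 2: A = πr² = π(2.1900e-03 m)² = 1.507e-05 m²
R_2 = (2.56×10^-8)(1940)/(1.507e-05) = 3.296 Ω
Seg 3: A = 60.2 mm² = 6.020e-05 m²
R_3 = (2.56×10^-8)(2720)/(6.020e-05) = 1.157 Ω
R_total = R_1 + R_2 + R_3 = 4.57 Ω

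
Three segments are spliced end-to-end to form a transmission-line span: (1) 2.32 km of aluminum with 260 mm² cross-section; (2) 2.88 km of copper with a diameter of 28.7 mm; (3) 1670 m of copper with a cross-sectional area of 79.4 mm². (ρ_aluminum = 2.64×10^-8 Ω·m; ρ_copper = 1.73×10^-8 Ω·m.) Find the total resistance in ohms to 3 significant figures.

0.676 Ω

Seg 1: A = 260 mm² = 2.600e-04 m²
R_1 = (2.64×10^-8)(2320)/(2.600e-04) = 0.2356 Ω
Seg 2: A = π(d/2)² = π(1.4350e-02 m)² = 6.469e-04 m²
R_2 = (1.73×10^-8)(2880)/(6.469e-04) = 0.07702 Ω
Seg 3: A = 79.4 mm² = 7.940e-05 m²
R_3 = (1.73×10^-8)(1670)/(7.940e-05) = 0.3639 Ω
R_total = R_1 + R_2 + R_3 = 0.676 Ω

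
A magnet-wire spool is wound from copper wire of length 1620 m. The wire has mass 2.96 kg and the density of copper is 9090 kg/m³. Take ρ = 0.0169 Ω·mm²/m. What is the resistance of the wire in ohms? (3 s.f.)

ρ = 0.0169 Ω·mm²/m = 1.69×10^-8 Ω·m
A = m/(density·L) = 2.96/(9090×1620) = 2.0101e-07 m²
R = ρL/A = (1.69×10^-8)(1620)/(2.0101e-07) = 136 Ω

136 Ω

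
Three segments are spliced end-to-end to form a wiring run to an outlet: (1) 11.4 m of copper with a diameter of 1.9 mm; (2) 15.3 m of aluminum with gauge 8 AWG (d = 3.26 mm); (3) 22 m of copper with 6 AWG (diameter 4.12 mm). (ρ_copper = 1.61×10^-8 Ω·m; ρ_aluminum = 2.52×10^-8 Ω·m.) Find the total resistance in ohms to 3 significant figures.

Seg 1: A = π(d/2)² = π(9.5000e-04 m)² = 2.835e-06 m²
R_1 = (1.61×10^-8)(11.4)/(2.835e-06) = 0.06473 Ω
Seg 2: A = π(3.26/2 mm)² = π(1.6300e-03 m)² = 8.347e-06 m²
R_2 = (2.52×10^-8)(15.3)/(8.347e-06) = 0.04619 Ω
Seg 3: A = π(4.12/2 mm)² = π(2.0600e-03 m)² = 1.333e-05 m²
R_3 = (1.61×10^-8)(22)/(1.333e-05) = 0.02657 Ω
R_total = R_1 + R_2 + R_3 = 0.137 Ω

0.137 Ω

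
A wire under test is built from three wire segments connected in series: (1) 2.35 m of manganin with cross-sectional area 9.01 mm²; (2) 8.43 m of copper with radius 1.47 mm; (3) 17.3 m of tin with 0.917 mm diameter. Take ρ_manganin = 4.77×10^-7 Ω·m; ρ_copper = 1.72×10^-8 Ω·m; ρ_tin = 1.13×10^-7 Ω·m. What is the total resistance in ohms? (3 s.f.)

3.11 Ω

Seg 1: A = 9.01 mm² = 9.010e-06 m²
R_1 = (4.77×10^-7)(2.35)/(9.010e-06) = 0.1244 Ω
Seg 2: A = πr² = π(1.4700e-03 m)² = 6.789e-06 m²
R_2 = (1.72×10^-8)(8.43)/(6.789e-06) = 0.02136 Ω
Seg 3: A = π(d/2)² = π(4.5850e-04 m)² = 6.604e-07 m²
R_3 = (1.13×10^-7)(17.3)/(6.604e-07) = 2.96 Ω
R_total = R_1 + R_2 + R_3 = 3.11 Ω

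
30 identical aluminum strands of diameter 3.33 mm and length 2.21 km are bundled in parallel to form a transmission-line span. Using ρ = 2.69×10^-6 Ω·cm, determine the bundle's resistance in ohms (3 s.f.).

0.228 Ω

ρ = 2.69×10^-6 Ω·cm = 2.69×10^-8 Ω·m
A_strand = π(1.6650e-03 m)² = 8.709e-06 m²
R_strand = ρL/A = (2.69×10^-8)(2210)/(8.709e-06) = 6.826 Ω
R_total = R_strand/N = 6.826/30 = 0.228 Ω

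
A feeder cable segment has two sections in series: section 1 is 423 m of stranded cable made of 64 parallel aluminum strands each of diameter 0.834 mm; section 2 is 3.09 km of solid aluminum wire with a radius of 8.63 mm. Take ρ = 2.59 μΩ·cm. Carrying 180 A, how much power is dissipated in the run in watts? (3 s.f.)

21200 W

ρ = 2.59 μΩ·cm = 2.59×10^-8 Ω·m
Section 1: A_strand = π(4.1700e-04)² = 5.463e-07 m²; R₁ = ρL/(N·A_s) = (2.59×10^-8)(423)/(64×5.463e-07) = 0.3134 Ω
Section 2: A = πr² = π(8.6300e-03 m)² = 2.340e-04 m²
R₂ = (2.59×10^-8)(3090)/(2.340e-04) = 0.342 Ω
R = R₁ + R₂ = 0.6554 Ω
P = I²R = (180)² × 0.6554 = 21200 W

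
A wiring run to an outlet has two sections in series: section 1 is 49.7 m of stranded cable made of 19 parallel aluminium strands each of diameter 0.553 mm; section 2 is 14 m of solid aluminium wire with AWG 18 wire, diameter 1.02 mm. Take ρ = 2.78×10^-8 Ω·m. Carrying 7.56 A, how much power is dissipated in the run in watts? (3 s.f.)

Section 1: A_strand = π(2.7650e-04)² = 2.402e-07 m²; R₁ = ρL/(N·A_s) = (2.78×10^-8)(49.7)/(19×2.402e-07) = 0.3028 Ω
Section 2: A = π(1.02/2 mm)² = π(5.1000e-04 m)² = 8.171e-07 m²
R₂ = (2.78×10^-8)(14)/(8.171e-07) = 0.4763 Ω
R = R₁ + R₂ = 0.7791 Ω
P = I²R = (7.56)² × 0.7791 = 44.5 W

44.5 W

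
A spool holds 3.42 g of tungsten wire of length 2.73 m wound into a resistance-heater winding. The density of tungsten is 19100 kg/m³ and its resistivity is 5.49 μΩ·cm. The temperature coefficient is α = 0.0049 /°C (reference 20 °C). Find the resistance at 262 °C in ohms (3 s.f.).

4.99 Ω

ρ = 5.49 μΩ·cm = 5.49×10^-8 Ω·m
A = m/(density·L) = 0.00342/(19100×2.73) = 6.5589e-08 m²
R = ρL/A = (5.49×10^-8)(2.73)/(6.5589e-08) = 2.285 Ω
R(262 °C) = 2.285 × (1 + 0.0049×242) = 4.99 Ω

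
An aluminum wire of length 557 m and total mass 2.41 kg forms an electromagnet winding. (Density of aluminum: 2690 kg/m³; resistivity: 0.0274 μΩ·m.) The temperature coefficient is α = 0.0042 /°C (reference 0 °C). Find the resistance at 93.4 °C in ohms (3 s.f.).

13.2 Ω

ρ = 0.0274 μΩ·m = 2.74×10^-8 Ω·m
A = m/(density·L) = 2.41/(2690×557) = 1.6085e-06 m²
R = ρL/A = (2.74×10^-8)(557)/(1.6085e-06) = 9.488 Ω
R(93.4 °C) = 9.488 × (1 + 0.0042×93.4) = 13.2 Ω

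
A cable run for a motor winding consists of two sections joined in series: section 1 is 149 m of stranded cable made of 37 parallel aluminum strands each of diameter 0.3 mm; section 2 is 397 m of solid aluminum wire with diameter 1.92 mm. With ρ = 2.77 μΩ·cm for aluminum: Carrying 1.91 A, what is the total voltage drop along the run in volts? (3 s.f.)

10.3 V

ρ = 2.77 μΩ·cm = 2.77×10^-8 Ω·m
Section 1: A_strand = π(1.5000e-04)² = 7.069e-08 m²; R₁ = ρL/(N·A_s) = (2.77×10^-8)(149)/(37×7.069e-08) = 1.578 Ω
Section 2: A = π(d/2)² = π(9.6000e-04 m)² = 2.895e-06 m²
R₂ = (2.77×10^-8)(397)/(2.895e-06) = 3.798 Ω
R = R₁ + R₂ = 5.376 Ω
V = IR = 1.91 × 5.376 = 10.3 V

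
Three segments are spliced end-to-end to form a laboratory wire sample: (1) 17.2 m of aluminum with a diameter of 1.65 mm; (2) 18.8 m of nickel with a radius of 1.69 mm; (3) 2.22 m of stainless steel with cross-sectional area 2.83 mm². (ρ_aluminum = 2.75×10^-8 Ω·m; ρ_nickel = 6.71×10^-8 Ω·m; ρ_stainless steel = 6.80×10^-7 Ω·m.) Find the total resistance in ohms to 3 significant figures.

Seg 1: A = π(d/2)² = π(8.2500e-04 m)² = 2.138e-06 m²
R_1 = (2.75×10^-8)(17.2)/(2.138e-06) = 0.2212 Ω
Seg 2: A = πr² = π(1.6900e-03 m)² = 8.973e-06 m²
R_2 = (6.71×10^-8)(18.8)/(8.973e-06) = 0.1406 Ω
Seg 3: A = 2.83 mm² = 2.830e-06 m²
R_3 = (6.80×10^-7)(2.22)/(2.830e-06) = 0.5334 Ω
R_total = R_1 + R_2 + R_3 = 0.895 Ω

0.895 Ω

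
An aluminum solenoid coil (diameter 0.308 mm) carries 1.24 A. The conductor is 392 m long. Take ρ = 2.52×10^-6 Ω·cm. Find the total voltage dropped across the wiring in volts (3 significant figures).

164 V

ρ = 2.52×10^-6 Ω·cm = 2.52×10^-8 Ω·m
A = π(d/2)² = π(1.5400e-04 m)² = 7.451e-08 m²
R = ρL/A = (2.52×10^-8)(392)/(7.451e-08) = 132.6 Ω
V = IR = 1.24 × 132.6 = 164 V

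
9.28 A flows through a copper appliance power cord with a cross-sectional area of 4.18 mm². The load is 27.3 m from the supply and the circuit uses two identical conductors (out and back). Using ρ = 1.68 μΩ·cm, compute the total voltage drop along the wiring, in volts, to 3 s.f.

2.04 V

ρ = 1.68 μΩ·cm = 1.68×10^-8 Ω·m
A = 4.18 mm² = 4.180e-06 m²
Total conductor length (both ways) L = 2 × 27.3 = 54.6 m
R = ρL/A = (1.68×10^-8)(54.6)/(4.180e-06) = 0.2194 Ω
V = IR = 9.28 × 0.2194 = 2.04 V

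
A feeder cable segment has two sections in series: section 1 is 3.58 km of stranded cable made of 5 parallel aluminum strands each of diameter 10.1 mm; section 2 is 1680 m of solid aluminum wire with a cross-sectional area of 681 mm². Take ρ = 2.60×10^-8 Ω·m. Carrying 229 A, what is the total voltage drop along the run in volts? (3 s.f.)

67.9 V

Section 1: A_strand = π(5.0500e-03)² = 8.012e-05 m²; R₁ = ρL/(N·A_s) = (2.60×10^-8)(3580)/(5×8.012e-05) = 0.2324 Ω
Section 2: A = 681 mm² = 6.810e-04 m²
R₂ = (2.60×10^-8)(1680)/(6.810e-04) = 0.06414 Ω
R = R₁ + R₂ = 0.2965 Ω
V = IR = 229 × 0.2965 = 67.9 V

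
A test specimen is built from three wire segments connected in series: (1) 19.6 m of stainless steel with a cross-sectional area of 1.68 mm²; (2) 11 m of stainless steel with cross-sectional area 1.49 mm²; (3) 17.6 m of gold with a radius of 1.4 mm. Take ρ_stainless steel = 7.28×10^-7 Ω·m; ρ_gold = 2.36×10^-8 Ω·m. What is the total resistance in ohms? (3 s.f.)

Seg 1: A = 1.68 mm² = 1.680e-06 m²
R_1 = (7.28×10^-7)(19.6)/(1.680e-06) = 8.493 Ω
Seg 2: A = 1.49 mm² = 1.490e-06 m²
R_2 = (7.28×10^-7)(11)/(1.490e-06) = 5.374 Ω
Seg 3: A = πr² = π(1.4000e-03 m)² = 6.158e-06 m²
R_3 = (2.36×10^-8)(17.6)/(6.158e-06) = 0.06746 Ω
R_total = R_1 + R_2 + R_3 = 13.9 Ω

13.9 Ω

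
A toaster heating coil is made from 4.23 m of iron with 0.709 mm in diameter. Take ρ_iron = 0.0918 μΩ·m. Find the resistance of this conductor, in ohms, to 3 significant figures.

0.984 Ω

ρ = 0.0918 μΩ·m = 9.18×10^-8 Ω·m
A = π(d/2)² = π(3.5450e-04 m)² = 3.948e-07 m²
R = ρL/A = (9.18×10^-8)(4.23 m)/(3.948e-07 m²) = 0.984 Ω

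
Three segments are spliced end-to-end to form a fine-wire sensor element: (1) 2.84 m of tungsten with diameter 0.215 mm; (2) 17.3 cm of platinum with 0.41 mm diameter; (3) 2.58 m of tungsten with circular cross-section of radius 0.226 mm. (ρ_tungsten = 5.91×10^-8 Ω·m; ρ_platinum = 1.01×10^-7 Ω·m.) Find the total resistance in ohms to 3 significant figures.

Seg 1: A = π(d/2)² = π(1.0750e-04 m)² = 3.631e-08 m²
R_1 = (5.91×10^-8)(2.84)/(3.631e-08) = 4.623 Ω
Seg 2: A = π(d/2)² = π(2.0500e-04 m)² = 1.320e-07 m²
R_2 = (1.01×10^-7)(0.173)/(1.320e-07) = 0.1323 Ω
Seg 3: A = πr² = π(2.2600e-04 m)² = 1.605e-07 m²
R_3 = (5.91×10^-8)(2.58)/(1.605e-07) = 0.9503 Ω
R_total = R_1 + R_2 + R_3 = 5.71 Ω

5.71 Ω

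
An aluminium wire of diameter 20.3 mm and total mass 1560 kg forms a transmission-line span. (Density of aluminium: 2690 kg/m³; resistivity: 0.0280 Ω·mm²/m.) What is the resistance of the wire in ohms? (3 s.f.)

ρ = 0.0280 Ω·mm²/m = 2.80×10^-8 Ω·m
A = π(d/2)² = π(1.0150e-02 m)² = 3.2365e-04 m²
L = m/(density·A) = 1560/(2690×3.2365e-04) = 1792 m
R = ρL/A = (2.80×10^-8)(1792)/(3.2365e-04) = 0.155 Ω

0.155 Ω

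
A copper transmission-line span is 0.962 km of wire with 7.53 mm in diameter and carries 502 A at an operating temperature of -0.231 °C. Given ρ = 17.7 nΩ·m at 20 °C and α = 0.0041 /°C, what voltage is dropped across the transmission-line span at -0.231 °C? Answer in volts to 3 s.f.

176 V

ρ = 17.7 nΩ·m = 1.77×10^-8 Ω·m
A = π(d/2)² = π(3.7650e-03 m)² = 4.453e-05 m²
R₍20₎ = ρL/A = (1.77×10^-8)(962)/(4.453e-05) = 0.3824 Ω
R₍-0.231₎ = R₍20₎(1 + αΔT) = 0.3824 × (1 + 0.0041×-20.2) = 0.3506 Ω
V = IR = 502 × 0.3506 = 176 V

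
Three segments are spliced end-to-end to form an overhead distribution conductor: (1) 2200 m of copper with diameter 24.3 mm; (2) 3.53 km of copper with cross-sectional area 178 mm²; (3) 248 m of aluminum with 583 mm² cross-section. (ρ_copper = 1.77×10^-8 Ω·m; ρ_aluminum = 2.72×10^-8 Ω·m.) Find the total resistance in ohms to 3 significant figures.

0.447 Ω

Seg 1: A = π(d/2)² = π(1.2150e-02 m)² = 4.638e-04 m²
R_1 = (1.77×10^-8)(2200)/(4.638e-04) = 0.08396 Ω
Seg 2: A = 178 mm² = 1.780e-04 m²
R_2 = (1.77×10^-8)(3530)/(1.780e-04) = 0.351 Ω
Seg 3: A = 583 mm² = 5.830e-04 m²
R_3 = (2.72×10^-8)(248)/(5.830e-04) = 0.01157 Ω
R_total = R_1 + R_2 + R_3 = 0.447 Ω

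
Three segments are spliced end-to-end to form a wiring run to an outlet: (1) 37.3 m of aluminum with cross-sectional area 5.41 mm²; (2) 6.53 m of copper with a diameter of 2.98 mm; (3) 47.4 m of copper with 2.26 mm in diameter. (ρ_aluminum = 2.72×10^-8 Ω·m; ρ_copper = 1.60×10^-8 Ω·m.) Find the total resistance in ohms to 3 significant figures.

Seg 1: A = 5.41 mm² = 5.410e-06 m²
R_1 = (2.72×10^-8)(37.3)/(5.410e-06) = 0.1875 Ω
Seg 2: A = π(d/2)² = π(1.4900e-03 m)² = 6.975e-06 m²
R_2 = (1.60×10^-8)(6.53)/(6.975e-06) = 0.01498 Ω
Seg 3: A = π(d/2)² = π(1.1300e-03 m)² = 4.011e-06 m²
R_3 = (1.60×10^-8)(47.4)/(4.011e-06) = 0.1891 Ω
R_total = R_1 + R_2 + R_3 = 0.392 Ω

0.392 Ω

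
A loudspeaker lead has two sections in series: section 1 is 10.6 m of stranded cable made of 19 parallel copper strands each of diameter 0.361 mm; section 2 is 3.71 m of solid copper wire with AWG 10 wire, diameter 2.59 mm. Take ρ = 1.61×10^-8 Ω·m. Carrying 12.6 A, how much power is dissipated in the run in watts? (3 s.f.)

Section 1: A_strand = π(1.8050e-04)² = 1.024e-07 m²; R₁ = ρL/(N·A_s) = (1.61×10^-8)(10.6)/(19×1.024e-07) = 0.08776 Ω
Section 2: A = π(2.59/2 mm)² = π(1.2950e-03 m)² = 5.269e-06 m²
R₂ = (1.61×10^-8)(3.71)/(5.269e-06) = 0.01134 Ω
R = R₁ + R₂ = 0.09909 Ω
P = I²R = (12.6)² × 0.09909 = 15.7 W

15.7 W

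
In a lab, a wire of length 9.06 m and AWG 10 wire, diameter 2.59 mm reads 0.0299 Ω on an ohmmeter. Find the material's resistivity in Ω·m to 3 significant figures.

1.74×10^-8 Ω·m

A = π(2.59/2 mm)² = π(1.2950e-03 m)² = 5.269e-06 m²
ρ = RA/L = (0.0299)(5.269e-06)/(9.06) = 1.74×10^-8 Ω·m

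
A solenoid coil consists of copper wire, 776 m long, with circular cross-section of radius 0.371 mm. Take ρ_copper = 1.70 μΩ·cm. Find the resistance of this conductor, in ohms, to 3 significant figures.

ρ = 1.70 μΩ·cm = 1.70×10^-8 Ω·m
A = πr² = π(3.7100e-04 m)² = 4.324e-07 m²
R = ρL/A = (1.70×10^-8)(776 m)/(4.324e-07 m²) = 30.5 Ω

30.5 Ω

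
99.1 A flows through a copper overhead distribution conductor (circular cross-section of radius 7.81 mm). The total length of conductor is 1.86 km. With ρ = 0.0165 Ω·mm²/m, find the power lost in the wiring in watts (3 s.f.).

1570 W

ρ = 0.0165 Ω·mm²/m = 1.65×10^-8 Ω·m
A = πr² = π(7.8100e-03 m)² = 1.916e-04 m²
R = ρL/A = (1.65×10^-8)(1860)/(1.916e-04) = 0.1602 Ω
P = I²R = (99.1)² × 0.1602 = 1570 W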